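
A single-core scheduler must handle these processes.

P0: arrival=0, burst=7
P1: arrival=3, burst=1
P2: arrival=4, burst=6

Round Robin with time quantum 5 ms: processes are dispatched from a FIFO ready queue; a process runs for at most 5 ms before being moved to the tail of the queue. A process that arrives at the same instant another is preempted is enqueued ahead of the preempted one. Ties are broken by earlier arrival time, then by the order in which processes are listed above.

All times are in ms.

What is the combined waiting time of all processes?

12

Timeline: | P0 0-5 | P1 5-6 | P2 6-11 | P0 11-13 | P2 13-14 |
Completion: P0=13  P1=6  P2=14
Turnaround (C−A): P0=13  P1=3  P2=10
Waiting = turnaround − burst: P0=6, P1=2, P2=4
Total waiting = 6 + 2 + 4 = 12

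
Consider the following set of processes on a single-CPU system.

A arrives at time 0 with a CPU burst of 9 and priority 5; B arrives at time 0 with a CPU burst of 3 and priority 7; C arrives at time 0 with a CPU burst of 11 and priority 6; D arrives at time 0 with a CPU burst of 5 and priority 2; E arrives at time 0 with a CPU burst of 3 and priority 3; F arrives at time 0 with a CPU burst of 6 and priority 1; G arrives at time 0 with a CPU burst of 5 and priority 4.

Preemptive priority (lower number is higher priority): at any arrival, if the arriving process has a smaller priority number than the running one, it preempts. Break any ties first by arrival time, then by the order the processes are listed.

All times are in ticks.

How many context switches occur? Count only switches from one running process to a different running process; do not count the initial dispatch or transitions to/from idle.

Timeline: | F 0-6 | D 6-11 | E 11-14 | G 14-19 | A 19-28 | C 28-39 | B 39-42 |
Completion: A=28  B=42  C=39  D=11  E=14  F=6  G=19

6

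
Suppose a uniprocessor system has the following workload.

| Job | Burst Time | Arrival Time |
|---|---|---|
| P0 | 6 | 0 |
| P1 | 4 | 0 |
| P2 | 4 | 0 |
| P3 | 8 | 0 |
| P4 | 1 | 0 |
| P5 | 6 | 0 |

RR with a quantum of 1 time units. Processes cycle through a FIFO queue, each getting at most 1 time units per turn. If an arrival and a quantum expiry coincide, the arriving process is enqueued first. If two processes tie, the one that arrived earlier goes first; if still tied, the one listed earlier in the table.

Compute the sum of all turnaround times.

123

Schedule: | P0 0-1 | P1 1-2 | P2 2-3 | P3 3-4 | P4 4-5 | P5 5-6 | P0 6-7 | P1 7-8 | P2 8-9 | P3 9-10 | P5 10-11 | P0 11-12 | P1 12-13 | P2 13-14 | P3 14-15 | P5 15-16 | P0 16-17 | P1 17-18 | P2 18-19 | P3 19-20 | P5 20-21 | P0 21-22 | P3 22-23 | P5 23-24 | P0 24-25 | P3 25-26 | P5 26-27 | P3 27-29 |
Completion: P0=25  P1=18  P2=19  P3=29  P4=5  P5=27
Turnaround = completion − arrival: P0=25, P1=18, P2=19, P3=29, P4=5, P5=27
Total turnaround = 25 + 18 + 19 + 29 + 5 + 27 = 123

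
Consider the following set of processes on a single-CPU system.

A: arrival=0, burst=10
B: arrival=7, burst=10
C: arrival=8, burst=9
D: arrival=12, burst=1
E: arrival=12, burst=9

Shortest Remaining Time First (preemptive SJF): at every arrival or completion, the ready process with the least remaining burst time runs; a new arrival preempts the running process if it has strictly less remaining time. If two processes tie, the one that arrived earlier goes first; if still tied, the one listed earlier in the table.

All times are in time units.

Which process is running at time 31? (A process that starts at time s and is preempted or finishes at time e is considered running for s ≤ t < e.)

Gantt: | A 0-10 | C 10-12 | D 12-13 | C 13-20 | E 20-29 | B 29-39 |
Completion: A=10  B=39  C=20  D=13  E=29
Turnaround (C−A): A=10  B=32  C=12  D=1  E=17

B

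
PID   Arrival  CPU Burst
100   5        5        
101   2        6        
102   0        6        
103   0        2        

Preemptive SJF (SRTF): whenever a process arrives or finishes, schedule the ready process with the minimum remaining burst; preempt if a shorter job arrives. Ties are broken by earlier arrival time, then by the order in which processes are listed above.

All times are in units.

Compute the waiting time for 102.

Gantt: | 103 0-2 | 102 2-8 | 100 8-13 | 101 13-19 |
Completion: 100=13  101=19  102=8  103=2
Waiting(102) = turnaround − burst = 8 − 6 = 2

2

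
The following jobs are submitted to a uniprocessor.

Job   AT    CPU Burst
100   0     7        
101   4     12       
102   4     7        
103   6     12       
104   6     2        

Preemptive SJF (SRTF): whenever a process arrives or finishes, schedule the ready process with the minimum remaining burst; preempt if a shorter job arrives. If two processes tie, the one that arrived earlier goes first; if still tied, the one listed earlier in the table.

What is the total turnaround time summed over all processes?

80

Gantt: | 100 0-7 | 104 7-9 | 102 9-16 | 101 16-28 | 103 28-40 |
Completion: 100=7  101=28  102=16  103=40  104=9
Turnaround = completion − arrival: 100=7, 101=24, 102=12, 103=34, 104=3
Total turnaround = 7 + 24 + 12 + 34 + 3 = 80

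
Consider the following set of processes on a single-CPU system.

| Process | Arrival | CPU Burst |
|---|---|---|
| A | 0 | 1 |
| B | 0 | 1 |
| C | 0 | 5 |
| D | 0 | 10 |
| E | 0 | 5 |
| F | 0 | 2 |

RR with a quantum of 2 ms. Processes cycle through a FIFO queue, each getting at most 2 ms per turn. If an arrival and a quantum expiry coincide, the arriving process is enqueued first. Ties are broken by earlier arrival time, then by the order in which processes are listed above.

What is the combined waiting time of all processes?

50

Schedule: | A 0-1 | B 1-2 | C 2-4 | D 4-6 | E 6-8 | F 8-10 | C 10-12 | D 12-14 | E 14-16 | C 16-17 | D 17-19 | E 19-20 | D 20-24 |
Completion: A=1  B=2  C=17  D=24  E=20  F=10
Waiting = turnaround − burst: A=0, B=1, C=12, D=14, E=15, F=8
Total waiting = 0 + 1 + 12 + 14 + 15 + 8 = 50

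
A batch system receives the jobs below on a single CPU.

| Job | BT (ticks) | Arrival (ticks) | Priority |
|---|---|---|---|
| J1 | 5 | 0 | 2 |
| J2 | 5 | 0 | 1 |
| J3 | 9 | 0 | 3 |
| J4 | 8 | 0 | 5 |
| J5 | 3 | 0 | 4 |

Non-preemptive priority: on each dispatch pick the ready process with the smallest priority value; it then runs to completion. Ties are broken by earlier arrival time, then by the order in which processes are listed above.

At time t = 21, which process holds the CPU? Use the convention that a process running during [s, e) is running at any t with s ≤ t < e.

Gantt: | J2 0-5 | J1 5-10 | J3 10-19 | J5 19-22 | J4 22-30 |
Completion: J1=10  J2=5  J3=19  J4=30  J5=22

J5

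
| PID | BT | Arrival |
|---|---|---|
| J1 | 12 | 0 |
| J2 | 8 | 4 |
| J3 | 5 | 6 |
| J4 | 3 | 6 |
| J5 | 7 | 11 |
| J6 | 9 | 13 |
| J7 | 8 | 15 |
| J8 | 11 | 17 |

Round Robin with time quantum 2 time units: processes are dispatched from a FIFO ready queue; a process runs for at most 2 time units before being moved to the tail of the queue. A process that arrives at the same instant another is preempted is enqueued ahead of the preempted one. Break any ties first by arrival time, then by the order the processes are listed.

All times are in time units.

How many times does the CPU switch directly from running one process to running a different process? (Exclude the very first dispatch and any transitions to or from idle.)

31

Timeline: | J1 0-4 | J2 4-6 | J1 6-8 | J3 8-10 | J4 10-12 | J2 12-14 | J1 14-16 | J3 16-18 | J5 18-20 | J4 20-21 | J6 21-23 | J2 23-25 | J7 25-27 | J1 27-29 | J8 29-31 | J3 31-32 | J5 32-34 | J6 34-36 | J2 36-38 | J7 38-40 | J1 40-42 | J8 42-44 | J5 44-46 | J6 46-48 | J7 48-50 | J8 50-52 | J5 52-53 | J6 53-55 | J7 55-57 | J8 57-59 | J6 59-60 | J8 60-63 |
Completion: J1=42  J2=38  J3=32  J4=21  J5=53  J6=60  J7=57  J8=63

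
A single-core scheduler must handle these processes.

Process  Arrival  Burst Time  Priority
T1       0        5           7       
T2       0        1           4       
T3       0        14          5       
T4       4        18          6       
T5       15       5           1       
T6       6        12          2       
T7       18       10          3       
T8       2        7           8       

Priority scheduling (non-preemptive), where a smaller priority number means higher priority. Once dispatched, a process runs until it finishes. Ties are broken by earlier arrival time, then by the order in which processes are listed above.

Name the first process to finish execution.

Schedule: | T2 0-1 | T3 1-15 | T5 15-20 | T6 20-32 | T7 32-42 | T4 42-60 | T1 60-65 | T8 65-72 |
Completion: T1=65  T2=1  T3=15  T4=60  T5=20  T6=32  T7=42  T8=72
Finish order: T2 → T3 → T5 → T6 → T7 → T4 → T1 → T8

T2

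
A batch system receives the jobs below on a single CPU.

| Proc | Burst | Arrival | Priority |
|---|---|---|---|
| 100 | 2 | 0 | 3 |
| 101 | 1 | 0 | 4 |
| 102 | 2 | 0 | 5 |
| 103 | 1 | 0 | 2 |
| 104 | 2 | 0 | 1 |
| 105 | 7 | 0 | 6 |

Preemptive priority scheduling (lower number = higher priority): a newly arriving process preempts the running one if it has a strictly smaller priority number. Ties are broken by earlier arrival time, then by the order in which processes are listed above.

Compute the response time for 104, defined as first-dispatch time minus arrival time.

Schedule: | 104 0-2 | 103 2-3 | 100 3-5 | 101 5-6 | 102 6-8 | 105 8-15 |
Completion: 100=5  101=6  102=8  103=3  104=2  105=15
Response(104) = first start − arrival = 0 − 0 = 0

0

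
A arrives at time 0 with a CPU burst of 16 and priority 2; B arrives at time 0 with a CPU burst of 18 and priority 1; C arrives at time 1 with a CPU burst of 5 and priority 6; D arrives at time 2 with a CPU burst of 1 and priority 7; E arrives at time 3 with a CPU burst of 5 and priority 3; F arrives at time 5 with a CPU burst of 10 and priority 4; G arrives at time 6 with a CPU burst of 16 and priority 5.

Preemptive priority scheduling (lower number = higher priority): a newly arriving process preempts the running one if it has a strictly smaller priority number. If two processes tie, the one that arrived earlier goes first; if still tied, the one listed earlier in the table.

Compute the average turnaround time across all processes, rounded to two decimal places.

47.00

Schedule: | B 0-18 | A 18-34 | E 34-39 | F 39-49 | G 49-65 | C 65-70 | D 70-71 |
Completion: A=34  B=18  C=70  D=71  E=39  F=49  G=65
Turnaround (C−A): A=34  B=18  C=69  D=69  E=36  F=44  G=59
Turnaround times: A=34, B=18, C=69, D=69, E=36, F=44, G=59
Average turnaround = (34+18+69+69+36+44+59) / 7 = 329/7 = 47.00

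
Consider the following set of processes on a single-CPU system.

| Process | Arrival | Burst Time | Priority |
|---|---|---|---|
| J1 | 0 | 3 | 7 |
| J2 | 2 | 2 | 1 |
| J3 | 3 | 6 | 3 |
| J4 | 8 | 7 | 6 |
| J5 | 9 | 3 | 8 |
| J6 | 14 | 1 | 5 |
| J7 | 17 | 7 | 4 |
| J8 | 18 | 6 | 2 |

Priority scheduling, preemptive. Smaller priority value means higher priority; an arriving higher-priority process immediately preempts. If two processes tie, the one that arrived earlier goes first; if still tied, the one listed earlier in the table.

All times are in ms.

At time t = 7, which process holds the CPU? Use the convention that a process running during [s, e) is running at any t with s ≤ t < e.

J3

Gantt: | J1 0-2 | J2 2-4 | J3 4-10 | J4 10-14 | J6 14-15 | J4 15-17 | J7 17-18 | J8 18-24 | J7 24-30 | J4 30-31 | J1 31-32 | J5 32-35 |
Completion: J1=32  J2=4  J3=10  J4=31  J5=35  J6=15  J7=30  J8=24
Turnaround (C−A): J1=32  J2=2  J3=7  J4=23  J5=26  J6=1  J7=13  J8=6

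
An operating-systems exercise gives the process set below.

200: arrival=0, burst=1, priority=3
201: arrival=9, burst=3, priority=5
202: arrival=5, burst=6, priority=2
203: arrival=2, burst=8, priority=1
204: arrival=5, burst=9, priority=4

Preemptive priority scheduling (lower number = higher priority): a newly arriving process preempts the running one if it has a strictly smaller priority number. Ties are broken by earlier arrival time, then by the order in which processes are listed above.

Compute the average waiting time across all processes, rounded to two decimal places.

Schedule: | 200 0-1 | idle 1-2 | 203 2-10 | 202 10-16 | 204 16-25 | 201 25-28 |
Completion: 200=1  201=28  202=16  203=10  204=25
Turnaround (C−A): 200=1  201=19  202=11  203=8  204=20
Waiting times: 200=0, 201=16, 202=5, 203=0, 204=11
Average waiting = (0+16+5+0+11) / 5 = 32/5 = 6.40

6.40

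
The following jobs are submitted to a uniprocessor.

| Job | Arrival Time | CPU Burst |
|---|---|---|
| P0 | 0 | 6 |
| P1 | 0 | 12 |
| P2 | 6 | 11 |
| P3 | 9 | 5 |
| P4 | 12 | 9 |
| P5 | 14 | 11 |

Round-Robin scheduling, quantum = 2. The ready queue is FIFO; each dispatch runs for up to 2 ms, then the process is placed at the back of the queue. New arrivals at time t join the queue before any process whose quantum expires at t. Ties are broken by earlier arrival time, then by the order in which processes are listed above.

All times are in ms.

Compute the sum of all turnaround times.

Gantt: | P0 0-2 | P1 2-4 | P0 4-6 | P1 6-8 | P2 8-10 | P0 10-12 | P1 12-14 | P3 14-16 | P2 16-18 | P4 18-20 | P5 20-22 | P1 22-24 | P3 24-26 | P2 26-28 | P4 28-30 | P5 30-32 | P1 32-34 | P3 34-35 | P2 35-37 | P4 37-39 | P5 39-41 | P1 41-43 | P2 43-45 | P4 45-47 | P5 47-49 | P2 49-50 | P4 50-51 | P5 51-54 |
Completion: P0=12  P1=43  P2=50  P3=35  P4=51  P5=54
Turnaround (C−A): P0=12  P1=43  P2=44  P3=26  P4=39  P5=40
Turnaround = completion − arrival: P0=12, P1=43, P2=44, P3=26, P4=39, P5=40
Total turnaround = 12 + 43 + 44 + 26 + 39 + 40 = 204

204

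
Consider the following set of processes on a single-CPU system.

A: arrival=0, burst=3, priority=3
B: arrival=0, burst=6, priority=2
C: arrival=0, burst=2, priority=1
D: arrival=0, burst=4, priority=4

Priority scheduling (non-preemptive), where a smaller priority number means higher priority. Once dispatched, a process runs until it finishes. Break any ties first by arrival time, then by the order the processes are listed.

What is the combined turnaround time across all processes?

36

Schedule: | C 0-2 | B 2-8 | A 8-11 | D 11-15 |
Completion: A=11  B=8  C=2  D=15
Turnaround (C−A): A=11  B=8  C=2  D=15
Turnaround = completion − arrival: A=11, B=8, C=2, D=15
Total turnaround = 11 + 8 + 2 + 15 = 36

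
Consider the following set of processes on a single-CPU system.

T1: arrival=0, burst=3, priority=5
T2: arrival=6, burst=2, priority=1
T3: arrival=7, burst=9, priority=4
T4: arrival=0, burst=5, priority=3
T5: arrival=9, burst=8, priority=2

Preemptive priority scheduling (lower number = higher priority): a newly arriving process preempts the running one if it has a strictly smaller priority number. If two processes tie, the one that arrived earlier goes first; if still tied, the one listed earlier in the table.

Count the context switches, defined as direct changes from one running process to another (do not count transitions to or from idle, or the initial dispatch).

Schedule: | T4 0-5 | T1 5-6 | T2 6-8 | T3 8-9 | T5 9-17 | T3 17-25 | T1 25-27 |
Completion: T1=27  T2=8  T3=25  T4=5  T5=17

6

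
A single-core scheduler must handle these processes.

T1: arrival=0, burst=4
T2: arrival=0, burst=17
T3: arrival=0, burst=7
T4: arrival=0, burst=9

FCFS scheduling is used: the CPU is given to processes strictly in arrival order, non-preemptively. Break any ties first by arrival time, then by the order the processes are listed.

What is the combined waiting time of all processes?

53

Timeline: | T1 0-4 | T2 4-21 | T3 21-28 | T4 28-37 |
Completion: T1=4  T2=21  T3=28  T4=37
Turnaround (C−A): T1=4  T2=21  T3=28  T4=37
Waiting = turnaround − burst: T1=0, T2=4, T3=21, T4=28
Total waiting = 0 + 4 + 21 + 28 = 53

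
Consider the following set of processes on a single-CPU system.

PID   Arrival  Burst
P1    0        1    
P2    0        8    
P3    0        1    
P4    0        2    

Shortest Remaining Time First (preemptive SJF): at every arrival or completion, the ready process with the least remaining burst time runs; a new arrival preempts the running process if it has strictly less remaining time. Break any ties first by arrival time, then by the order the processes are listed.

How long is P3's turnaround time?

2

Timeline: | P1 0-1 | P3 1-2 | P4 2-4 | P2 4-12 |
Completion: P1=1  P2=12  P3=2  P4=4
Turnaround (C−A): P1=1  P2=12  P3=2  P4=4
Turnaround(P3) = completion − arrival = 2 − 0 = 2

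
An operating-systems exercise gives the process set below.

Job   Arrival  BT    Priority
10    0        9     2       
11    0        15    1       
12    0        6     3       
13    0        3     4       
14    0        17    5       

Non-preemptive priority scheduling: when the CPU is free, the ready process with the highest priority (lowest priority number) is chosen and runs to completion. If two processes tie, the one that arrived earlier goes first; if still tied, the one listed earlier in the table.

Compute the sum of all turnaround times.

152

Timeline: | 11 0-15 | 10 15-24 | 12 24-30 | 13 30-33 | 14 33-50 |
Completion: 10=24  11=15  12=30  13=33  14=50
Turnaround = completion − arrival: 10=24, 11=15, 12=30, 13=33, 14=50
Total turnaround = 24 + 15 + 30 + 33 + 50 = 152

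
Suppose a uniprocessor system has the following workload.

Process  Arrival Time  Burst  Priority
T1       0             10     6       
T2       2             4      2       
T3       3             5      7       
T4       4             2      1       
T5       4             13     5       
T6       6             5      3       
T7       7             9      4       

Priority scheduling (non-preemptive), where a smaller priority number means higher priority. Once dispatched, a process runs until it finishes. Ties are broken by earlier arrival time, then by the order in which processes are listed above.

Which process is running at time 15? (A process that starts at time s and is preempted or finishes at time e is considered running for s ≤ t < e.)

Timeline: | T1 0-10 | T4 10-12 | T2 12-16 | T6 16-21 | T7 21-30 | T5 30-43 | T3 43-48 |
Completion: T1=10  T2=16  T3=48  T4=12  T5=43  T6=21  T7=30
Turnaround (C−A): T1=10  T2=14  T3=45  T4=8  T5=39  T6=15  T7=23

T2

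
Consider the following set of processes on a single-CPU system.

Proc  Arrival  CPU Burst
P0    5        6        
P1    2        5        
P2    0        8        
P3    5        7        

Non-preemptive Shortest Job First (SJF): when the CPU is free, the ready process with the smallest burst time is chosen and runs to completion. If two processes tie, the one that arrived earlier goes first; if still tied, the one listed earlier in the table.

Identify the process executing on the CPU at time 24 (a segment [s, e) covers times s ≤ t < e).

P3

Timeline: | P2 0-8 | P1 8-13 | P0 13-19 | P3 19-26 |
Completion: P0=19  P1=13  P2=8  P3=26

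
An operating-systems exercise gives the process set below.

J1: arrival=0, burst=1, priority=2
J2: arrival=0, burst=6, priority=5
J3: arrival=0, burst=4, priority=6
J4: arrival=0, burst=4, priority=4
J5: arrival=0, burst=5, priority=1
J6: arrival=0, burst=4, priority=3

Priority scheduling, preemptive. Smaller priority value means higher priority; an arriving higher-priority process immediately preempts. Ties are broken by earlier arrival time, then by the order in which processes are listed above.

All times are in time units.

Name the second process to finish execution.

Schedule: | J5 0-5 | J1 5-6 | J6 6-10 | J4 10-14 | J2 14-20 | J3 20-24 |
Completion: J1=6  J2=20  J3=24  J4=14  J5=5  J6=10
Finish order: J5 → J1 → J6 → J4 → J2 → J3

J1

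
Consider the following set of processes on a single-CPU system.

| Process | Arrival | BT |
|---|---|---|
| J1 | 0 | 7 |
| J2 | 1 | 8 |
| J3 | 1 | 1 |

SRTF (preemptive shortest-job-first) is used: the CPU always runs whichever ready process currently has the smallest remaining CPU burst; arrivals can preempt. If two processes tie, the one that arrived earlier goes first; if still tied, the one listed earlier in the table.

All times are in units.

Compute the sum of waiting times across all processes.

8

Schedule: | J1 0-1 | J3 1-2 | J1 2-8 | J2 8-16 |
Completion: J1=8  J2=16  J3=2
Waiting = turnaround − burst: J1=1, J2=7, J3=0
Total waiting = 1 + 7 + 0 = 8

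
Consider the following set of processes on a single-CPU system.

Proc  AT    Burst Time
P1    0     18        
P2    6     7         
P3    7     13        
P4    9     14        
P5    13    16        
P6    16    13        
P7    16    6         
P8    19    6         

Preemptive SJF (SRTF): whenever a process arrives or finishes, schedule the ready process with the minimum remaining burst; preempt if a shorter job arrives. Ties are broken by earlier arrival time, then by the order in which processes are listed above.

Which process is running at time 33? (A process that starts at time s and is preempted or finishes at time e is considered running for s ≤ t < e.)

Timeline: | P1 0-6 | P2 6-13 | P1 13-16 | P7 16-22 | P8 22-28 | P1 28-37 | P3 37-50 | P6 50-63 | P4 63-77 | P5 77-93 |
Completion: P1=37  P2=13  P3=50  P4=77  P5=93  P6=63  P7=22  P8=28
Turnaround (C−A): P1=37  P2=7  P3=43  P4=68  P5=80  P6=47  P7=6  P8=9

P1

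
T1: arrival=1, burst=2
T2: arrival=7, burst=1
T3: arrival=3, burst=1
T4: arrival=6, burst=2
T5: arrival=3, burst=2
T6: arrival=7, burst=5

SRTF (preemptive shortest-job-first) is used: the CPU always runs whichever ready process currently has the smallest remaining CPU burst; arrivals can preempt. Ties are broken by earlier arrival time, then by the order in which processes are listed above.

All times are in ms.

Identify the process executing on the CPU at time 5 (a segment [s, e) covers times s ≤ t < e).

Schedule: | idle 0-1 | T1 1-3 | T3 3-4 | T5 4-6 | T4 6-8 | T2 8-9 | T6 9-14 |
Completion: T1=3  T2=9  T3=4  T4=8  T5=6  T6=14
Turnaround (C−A): T1=2  T2=2  T3=1  T4=2  T5=3  T6=7

T5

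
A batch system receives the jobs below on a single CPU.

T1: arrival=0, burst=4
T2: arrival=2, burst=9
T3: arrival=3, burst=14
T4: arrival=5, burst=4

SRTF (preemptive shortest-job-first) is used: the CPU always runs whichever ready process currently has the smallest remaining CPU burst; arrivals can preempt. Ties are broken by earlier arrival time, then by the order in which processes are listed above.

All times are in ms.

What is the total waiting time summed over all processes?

Schedule: | T1 0-4 | T2 4-5 | T4 5-9 | T2 9-17 | T3 17-31 |
Completion: T1=4  T2=17  T3=31  T4=9
Waiting = turnaround − burst: T1=0, T2=6, T3=14, T4=0
Total waiting = 0 + 6 + 14 + 0 = 20

20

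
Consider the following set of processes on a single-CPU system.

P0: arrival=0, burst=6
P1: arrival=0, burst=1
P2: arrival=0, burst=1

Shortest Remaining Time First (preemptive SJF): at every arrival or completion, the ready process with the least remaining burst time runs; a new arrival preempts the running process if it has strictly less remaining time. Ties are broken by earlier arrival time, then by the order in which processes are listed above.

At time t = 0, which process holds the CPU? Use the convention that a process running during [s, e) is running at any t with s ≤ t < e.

P1

Timeline: | P1 0-1 | P2 1-2 | P0 2-8 |
Completion: P0=8  P1=1  P2=2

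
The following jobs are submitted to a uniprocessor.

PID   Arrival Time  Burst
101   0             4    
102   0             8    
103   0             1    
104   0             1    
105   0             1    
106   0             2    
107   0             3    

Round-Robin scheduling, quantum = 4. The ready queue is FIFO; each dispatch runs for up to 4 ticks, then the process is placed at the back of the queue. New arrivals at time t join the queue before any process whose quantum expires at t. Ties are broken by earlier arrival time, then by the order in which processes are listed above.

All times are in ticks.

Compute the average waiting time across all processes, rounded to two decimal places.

Gantt: | 101 0-4 | 102 4-8 | 103 8-9 | 104 9-10 | 105 10-11 | 106 11-13 | 107 13-16 | 102 16-20 |
Completion: 101=4  102=20  103=9  104=10  105=11  106=13  107=16
Turnaround (C−A): 101=4  102=20  103=9  104=10  105=11  106=13  107=16
Waiting times: 101=0, 102=12, 103=8, 104=9, 105=10, 106=11, 107=13
Average waiting = (0+12+8+9+10+11+13) / 7 = 63/7 = 9.00

9.00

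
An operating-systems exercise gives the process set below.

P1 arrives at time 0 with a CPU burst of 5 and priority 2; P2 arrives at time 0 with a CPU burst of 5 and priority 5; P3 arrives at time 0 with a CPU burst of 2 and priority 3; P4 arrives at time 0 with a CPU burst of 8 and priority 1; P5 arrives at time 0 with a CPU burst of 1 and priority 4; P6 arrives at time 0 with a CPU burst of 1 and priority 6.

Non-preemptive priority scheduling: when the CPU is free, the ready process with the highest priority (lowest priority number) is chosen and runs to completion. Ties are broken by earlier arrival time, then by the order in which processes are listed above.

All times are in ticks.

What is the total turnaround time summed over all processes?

95

Gantt: | P4 0-8 | P1 8-13 | P3 13-15 | P5 15-16 | P2 16-21 | P6 21-22 |
Completion: P1=13  P2=21  P3=15  P4=8  P5=16  P6=22
Turnaround (C−A): P1=13  P2=21  P3=15  P4=8  P5=16  P6=22
Turnaround = completion − arrival: P1=13, P2=21, P3=15, P4=8, P5=16, P6=22
Total turnaround = 13 + 21 + 15 + 8 + 16 + 22 = 95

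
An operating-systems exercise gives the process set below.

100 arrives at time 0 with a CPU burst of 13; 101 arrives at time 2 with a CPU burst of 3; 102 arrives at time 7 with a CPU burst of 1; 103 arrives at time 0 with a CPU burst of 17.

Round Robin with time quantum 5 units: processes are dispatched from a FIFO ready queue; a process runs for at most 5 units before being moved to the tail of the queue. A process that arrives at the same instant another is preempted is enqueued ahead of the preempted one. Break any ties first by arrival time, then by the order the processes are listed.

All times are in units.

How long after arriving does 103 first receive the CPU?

5

Gantt: | 100 0-5 | 103 5-10 | 101 10-13 | 100 13-18 | 102 18-19 | 103 19-24 | 100 24-27 | 103 27-34 |
Completion: 100=27  101=13  102=19  103=34
Turnaround (C−A): 100=27  101=11  102=12  103=34
Response(103) = first start − arrival = 5 − 0 = 5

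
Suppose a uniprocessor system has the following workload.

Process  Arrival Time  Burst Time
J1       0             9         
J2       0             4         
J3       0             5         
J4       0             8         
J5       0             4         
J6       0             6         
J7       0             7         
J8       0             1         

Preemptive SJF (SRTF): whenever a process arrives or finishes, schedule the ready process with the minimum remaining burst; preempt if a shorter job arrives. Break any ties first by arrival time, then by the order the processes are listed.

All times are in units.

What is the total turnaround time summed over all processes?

Schedule: | J8 0-1 | J2 1-5 | J5 5-9 | J3 9-14 | J6 14-20 | J7 20-27 | J4 27-35 | J1 35-44 |
Completion: J1=44  J2=5  J3=14  J4=35  J5=9  J6=20  J7=27  J8=1
Turnaround = completion − arrival: J1=44, J2=5, J3=14, J4=35, J5=9, J6=20, J7=27, J8=1
Total turnaround = 44 + 5 + 14 + 35 + 9 + 20 + 27 + 1 = 155

155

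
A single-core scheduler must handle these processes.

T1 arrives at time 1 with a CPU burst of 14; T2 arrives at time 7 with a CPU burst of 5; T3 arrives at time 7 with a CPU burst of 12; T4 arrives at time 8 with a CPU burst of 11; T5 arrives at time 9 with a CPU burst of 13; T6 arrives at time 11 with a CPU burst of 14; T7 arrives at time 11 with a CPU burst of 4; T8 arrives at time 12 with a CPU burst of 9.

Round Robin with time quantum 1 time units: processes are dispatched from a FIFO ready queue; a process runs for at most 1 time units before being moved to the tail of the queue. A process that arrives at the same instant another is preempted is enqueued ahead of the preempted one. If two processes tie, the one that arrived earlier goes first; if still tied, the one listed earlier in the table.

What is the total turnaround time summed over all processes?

Schedule: | idle 0-1 | T1 1-7 | T2 7-8 | T3 8-9 | T1 9-10 | T4 10-11 | T2 11-12 | T5 12-13 | T3 13-14 | T1 14-15 | T6 15-16 | T7 16-17 | T4 17-18 | T8 18-19 | T2 19-20 | T5 20-21 | T3 21-22 | T1 22-23 | T6 23-24 | T7 24-25 | T4 25-26 | T8 26-27 | T2 27-28 | T5 28-29 | T3 29-30 | T1 30-31 | T6 31-32 | T7 32-33 | T4 33-34 | T8 34-35 | T2 35-36 | T5 36-37 | T3 37-38 | T1 38-39 | T6 39-40 | T7 40-41 | T4 41-42 | T8 42-43 | T5 43-44 | T3 44-45 | T1 45-46 | T6 46-47 | T4 47-48 | T8 48-49 | T5 49-50 | T3 50-51 | T1 51-52 | T6 52-53 | T4 53-54 | T8 54-55 | T5 55-56 | T3 56-57 | T1 57-58 | T6 58-59 | T4 59-60 | T8 60-61 | T5 61-62 | T3 62-63 | T6 63-64 | T4 64-65 | T8 65-66 | T5 66-67 | T3 67-68 | T6 68-69 | T4 69-70 | T8 70-71 | T5 71-72 | T3 72-73 | T6 73-74 | T4 74-75 | T5 75-76 | T3 76-77 | T6 77-78 | T5 78-79 | T6 79-80 | T5 80-81 | T6 81-83 |
Completion: T1=58  T2=36  T3=77  T4=75  T5=81  T6=83  T7=41  T8=71
Turnaround = completion − arrival: T1=57, T2=29, T3=70, T4=67, T5=72, T6=72, T7=30, T8=59
Total turnaround = 57 + 29 + 70 + 67 + 72 + 72 + 30 + 59 = 456

456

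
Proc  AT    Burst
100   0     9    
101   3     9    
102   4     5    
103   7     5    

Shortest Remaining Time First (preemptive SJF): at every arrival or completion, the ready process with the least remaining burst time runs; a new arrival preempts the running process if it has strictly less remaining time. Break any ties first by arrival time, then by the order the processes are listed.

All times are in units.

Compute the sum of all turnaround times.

Schedule: | 100 0-9 | 102 9-14 | 103 14-19 | 101 19-28 |
Completion: 100=9  101=28  102=14  103=19
Turnaround (C−A): 100=9  101=25  102=10  103=12
Turnaround = completion − arrival: 100=9, 101=25, 102=10, 103=12
Total turnaround = 9 + 25 + 10 + 12 = 56

56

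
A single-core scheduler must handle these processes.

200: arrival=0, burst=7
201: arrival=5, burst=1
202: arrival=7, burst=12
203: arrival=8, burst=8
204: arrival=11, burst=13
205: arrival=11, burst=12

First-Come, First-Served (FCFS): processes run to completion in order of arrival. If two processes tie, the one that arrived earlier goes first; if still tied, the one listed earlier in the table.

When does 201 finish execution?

Timeline: | 200 0-7 | 201 7-8 | 202 8-20 | 203 20-28 | 204 28-41 | 205 41-53 |
Completion: 200=7  201=8  202=20  203=28  204=41  205=53
Turnaround (C−A): 200=7  201=3  202=13  203=20  204=30  205=42

8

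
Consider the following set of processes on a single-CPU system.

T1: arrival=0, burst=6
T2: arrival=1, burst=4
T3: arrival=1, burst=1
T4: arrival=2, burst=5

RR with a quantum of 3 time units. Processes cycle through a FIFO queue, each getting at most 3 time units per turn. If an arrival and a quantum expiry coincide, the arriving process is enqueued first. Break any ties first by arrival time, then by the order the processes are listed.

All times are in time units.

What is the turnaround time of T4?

Schedule: | T1 0-3 | T2 3-6 | T3 6-7 | T4 7-10 | T1 10-13 | T2 13-14 | T4 14-16 |
Completion: T1=13  T2=14  T3=7  T4=16
Turnaround(T4) = completion − arrival = 16 − 2 = 14

14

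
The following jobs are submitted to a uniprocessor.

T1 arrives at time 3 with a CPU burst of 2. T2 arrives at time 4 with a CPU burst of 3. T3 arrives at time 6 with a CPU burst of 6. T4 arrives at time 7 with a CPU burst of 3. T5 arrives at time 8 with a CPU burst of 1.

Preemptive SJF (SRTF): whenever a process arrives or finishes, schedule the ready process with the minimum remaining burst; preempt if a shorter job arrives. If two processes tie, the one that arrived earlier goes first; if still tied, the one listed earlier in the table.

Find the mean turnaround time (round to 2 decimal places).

Schedule: | idle 0-3 | T1 3-5 | T2 5-8 | T5 8-9 | T4 9-12 | T3 12-18 |
Completion: T1=5  T2=8  T3=18  T4=12  T5=9
Turnaround (C−A): T1=2  T2=4  T3=12  T4=5  T5=1
Turnaround times: T1=2, T2=4, T3=12, T4=5, T5=1
Average turnaround = (2+4+12+5+1) / 5 = 24/5 = 4.80

4.80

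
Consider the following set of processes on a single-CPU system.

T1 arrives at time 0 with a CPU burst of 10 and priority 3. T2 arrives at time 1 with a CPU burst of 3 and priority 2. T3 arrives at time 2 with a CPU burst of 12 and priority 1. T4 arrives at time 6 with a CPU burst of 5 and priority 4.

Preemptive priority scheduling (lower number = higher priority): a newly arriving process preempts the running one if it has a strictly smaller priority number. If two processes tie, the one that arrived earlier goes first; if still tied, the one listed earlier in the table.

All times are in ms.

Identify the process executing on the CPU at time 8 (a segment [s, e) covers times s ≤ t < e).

T3

Timeline: | T1 0-1 | T2 1-2 | T3 2-14 | T2 14-16 | T1 16-25 | T4 25-30 |
Completion: T1=25  T2=16  T3=14  T4=30
Turnaround (C−A): T1=25  T2=15  T3=12  T4=24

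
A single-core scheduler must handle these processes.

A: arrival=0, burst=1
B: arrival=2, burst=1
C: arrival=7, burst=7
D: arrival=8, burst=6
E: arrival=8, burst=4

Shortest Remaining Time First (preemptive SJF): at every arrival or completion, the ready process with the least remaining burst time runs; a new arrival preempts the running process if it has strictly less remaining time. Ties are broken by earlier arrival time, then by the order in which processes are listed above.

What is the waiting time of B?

Schedule: | A 0-1 | idle 1-2 | B 2-3 | idle 3-7 | C 7-8 | E 8-12 | C 12-18 | D 18-24 |
Completion: A=1  B=3  C=18  D=24  E=12
Waiting(B) = turnaround − burst = 1 − 1 = 0

0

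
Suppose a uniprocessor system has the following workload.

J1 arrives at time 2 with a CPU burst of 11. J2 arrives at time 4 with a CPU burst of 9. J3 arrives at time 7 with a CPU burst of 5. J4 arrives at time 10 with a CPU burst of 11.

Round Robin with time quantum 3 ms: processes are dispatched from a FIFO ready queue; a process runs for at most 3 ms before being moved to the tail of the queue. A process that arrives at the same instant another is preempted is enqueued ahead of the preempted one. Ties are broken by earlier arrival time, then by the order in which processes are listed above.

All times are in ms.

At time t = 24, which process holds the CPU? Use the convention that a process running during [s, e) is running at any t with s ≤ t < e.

J3

Timeline: | idle 0-2 | J1 2-5 | J2 5-8 | J1 8-11 | J3 11-14 | J2 14-17 | J4 17-20 | J1 20-23 | J3 23-25 | J2 25-28 | J4 28-31 | J1 31-33 | J4 33-38 |
Completion: J1=33  J2=28  J3=25  J4=38
Turnaround (C−A): J1=31  J2=24  J3=18  J4=28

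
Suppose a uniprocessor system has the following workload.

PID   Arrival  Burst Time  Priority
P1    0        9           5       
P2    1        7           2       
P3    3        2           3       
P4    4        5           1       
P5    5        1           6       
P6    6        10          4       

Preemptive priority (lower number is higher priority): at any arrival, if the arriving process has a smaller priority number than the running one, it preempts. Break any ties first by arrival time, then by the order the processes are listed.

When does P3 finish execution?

Timeline: | P1 0-1 | P2 1-4 | P4 4-9 | P2 9-13 | P3 13-15 | P6 15-25 | P1 25-33 | P5 33-34 |
Completion: P1=33  P2=13  P3=15  P4=9  P5=34  P6=25
Turnaround (C−A): P1=33  P2=12  P3=12  P4=5  P5=29  P6=19

15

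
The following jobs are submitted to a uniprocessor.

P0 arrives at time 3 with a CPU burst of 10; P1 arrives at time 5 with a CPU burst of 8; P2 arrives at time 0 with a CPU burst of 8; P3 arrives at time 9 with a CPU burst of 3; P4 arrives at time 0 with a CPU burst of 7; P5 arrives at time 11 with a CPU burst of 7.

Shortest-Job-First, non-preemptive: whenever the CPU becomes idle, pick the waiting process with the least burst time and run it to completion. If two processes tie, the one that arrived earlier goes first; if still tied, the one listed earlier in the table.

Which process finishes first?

Gantt: | P4 0-7 | P2 7-15 | P3 15-18 | P5 18-25 | P1 25-33 | P0 33-43 |
Completion: P0=43  P1=33  P2=15  P3=18  P4=7  P5=25
Finish order: P4 → P2 → P3 → P5 → P1 → P0

P4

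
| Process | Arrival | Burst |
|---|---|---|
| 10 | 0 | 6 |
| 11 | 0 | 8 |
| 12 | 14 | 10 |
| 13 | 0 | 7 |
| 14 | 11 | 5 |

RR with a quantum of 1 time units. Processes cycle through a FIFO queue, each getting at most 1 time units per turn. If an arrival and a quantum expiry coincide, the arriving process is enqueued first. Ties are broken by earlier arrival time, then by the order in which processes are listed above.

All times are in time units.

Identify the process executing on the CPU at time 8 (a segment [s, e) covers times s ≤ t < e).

13

Schedule: | 10 0-1 | 11 1-2 | 13 2-3 | 10 3-4 | 11 4-5 | 13 5-6 | 10 6-7 | 11 7-8 | 13 8-9 | 10 9-10 | 11 10-11 | 13 11-12 | 10 12-13 | 14 13-14 | 11 14-15 | 13 15-16 | 10 16-17 | 12 17-18 | 14 18-19 | 11 19-20 | 13 20-21 | 12 21-22 | 14 22-23 | 11 23-24 | 13 24-25 | 12 25-26 | 14 26-27 | 11 27-28 | 12 28-29 | 14 29-30 | 12 30-36 |
Completion: 10=17  11=28  12=36  13=25  14=30
Turnaround (C−A): 10=17  11=28  12=22  13=25  14=19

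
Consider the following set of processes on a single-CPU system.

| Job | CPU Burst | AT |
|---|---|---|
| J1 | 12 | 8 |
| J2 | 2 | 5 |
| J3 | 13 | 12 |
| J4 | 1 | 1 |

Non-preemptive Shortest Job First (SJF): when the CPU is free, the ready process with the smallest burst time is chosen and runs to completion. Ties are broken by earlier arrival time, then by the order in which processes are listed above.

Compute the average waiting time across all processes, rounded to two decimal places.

Gantt: | idle 0-1 | J4 1-2 | idle 2-5 | J2 5-7 | idle 7-8 | J1 8-20 | J3 20-33 |
Completion: J1=20  J2=7  J3=33  J4=2
Turnaround (C−A): J1=12  J2=2  J3=21  J4=1
Waiting times: J1=0, J2=0, J3=8, J4=0
Average waiting = (0+0+8+0) / 4 = 8/4 = 2.00

2.00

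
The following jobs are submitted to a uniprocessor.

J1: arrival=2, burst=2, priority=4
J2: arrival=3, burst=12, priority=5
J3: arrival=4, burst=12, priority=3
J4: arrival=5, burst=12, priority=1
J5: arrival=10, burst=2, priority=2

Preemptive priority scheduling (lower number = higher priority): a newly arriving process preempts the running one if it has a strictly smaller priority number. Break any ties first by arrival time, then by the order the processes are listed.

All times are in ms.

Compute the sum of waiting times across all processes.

48

Schedule: | idle 0-2 | J1 2-4 | J3 4-5 | J4 5-17 | J5 17-19 | J3 19-30 | J2 30-42 |
Completion: J1=4  J2=42  J3=30  J4=17  J5=19
Turnaround (C−A): J1=2  J2=39  J3=26  J4=12  J5=9
Waiting = turnaround − burst: J1=0, J2=27, J3=14, J4=0, J5=7
Total waiting = 0 + 27 + 14 + 0 + 7 = 48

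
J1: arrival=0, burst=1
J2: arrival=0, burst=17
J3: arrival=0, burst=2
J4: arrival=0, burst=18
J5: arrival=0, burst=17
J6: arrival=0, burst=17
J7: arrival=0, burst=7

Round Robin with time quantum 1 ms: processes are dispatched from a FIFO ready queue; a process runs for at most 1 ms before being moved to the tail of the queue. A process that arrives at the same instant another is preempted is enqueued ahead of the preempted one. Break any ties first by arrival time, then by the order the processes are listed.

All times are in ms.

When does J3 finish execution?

9

Gantt: | J1 0-1 | J2 1-2 | J3 2-3 | J4 3-4 | J5 4-5 | J6 5-6 | J7 6-7 | J2 7-8 | J3 8-9 | J4 9-10 | J5 10-11 | J6 11-12 | J7 12-13 | J2 13-14 | J4 14-15 | J5 15-16 | J6 16-17 | J7 17-18 | J2 18-19 | J4 19-20 | J5 20-21 | J6 21-22 | J7 22-23 | J2 23-24 | J4 24-25 | J5 25-26 | J6 26-27 | J7 27-28 | J2 28-29 | J4 29-30 | J5 30-31 | J6 31-32 | J7 32-33 | J2 33-34 | J4 34-35 | J5 35-36 | J6 36-37 | J7 37-38 | J2 38-39 | J4 39-40 | J5 40-41 | J6 41-42 | J2 42-43 | J4 43-44 | J5 44-45 | J6 45-46 | J2 46-47 | J4 47-48 | J5 48-49 | J6 49-50 | J2 50-51 | J4 51-52 | J5 52-53 | J6 53-54 | J2 54-55 | J4 55-56 | J5 56-57 | J6 57-58 | J2 58-59 | J4 59-60 | J5 60-61 | J6 61-62 | J2 62-63 | J4 63-64 | J5 64-65 | J6 65-66 | J2 66-67 | J4 67-68 | J5 68-69 | J6 69-70 | J2 70-71 | J4 71-72 | J5 72-73 | J6 73-74 | J2 74-75 | J4 75-76 | J5 76-77 | J6 77-78 | J4 78-79 |
Completion: J1=1  J2=75  J3=9  J4=79  J5=77  J6=78  J7=38
Turnaround (C−A): J1=1  J2=75  J3=9  J4=79  J5=77  J6=78  J7=38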